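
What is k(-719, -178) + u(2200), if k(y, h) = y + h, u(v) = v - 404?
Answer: 899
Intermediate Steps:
u(v) = -404 + v
k(y, h) = h + y
k(-719, -178) + u(2200) = (-178 - 719) + (-404 + 2200) = -897 + 1796 = 899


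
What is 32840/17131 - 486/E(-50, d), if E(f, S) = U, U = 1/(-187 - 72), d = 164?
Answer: 2156380334/17131 ≈ 1.2588e+5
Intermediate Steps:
U = -1/259 (U = 1/(-259) = -1/259 ≈ -0.0038610)
E(f, S) = -1/259
32840/17131 - 486/E(-50, d) = 32840/17131 - 486/(-1/259) = 32840*(1/17131) - 486*(-259) = 32840/17131 + 125874 = 2156380334/17131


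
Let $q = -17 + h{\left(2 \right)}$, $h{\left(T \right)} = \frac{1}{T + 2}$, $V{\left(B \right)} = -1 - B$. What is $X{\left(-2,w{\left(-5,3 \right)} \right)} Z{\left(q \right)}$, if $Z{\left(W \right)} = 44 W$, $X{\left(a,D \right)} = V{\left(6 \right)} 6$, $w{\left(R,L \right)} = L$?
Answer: $30954$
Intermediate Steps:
$h{\left(T \right)} = \frac{1}{2 + T}$
$X{\left(a,D \right)} = -42$ ($X{\left(a,D \right)} = \left(-1 - 6\right) 6 = \left(-7\right) 6 = -42$)
$q = - \frac{67}{4}$ ($q = -17 + \frac{1}{2 + 2} = -17 + \frac{1}{4} = - \frac{67}{4} \approx -16.75$)
$X{\left(-2,w{\left(-5,3 \right)} \right)} Z{\left(q \right)} = - 42 \cdot 44 \left(- \frac{67}{4}\right) = \left(-42\right) \left(-737\right) = 30954$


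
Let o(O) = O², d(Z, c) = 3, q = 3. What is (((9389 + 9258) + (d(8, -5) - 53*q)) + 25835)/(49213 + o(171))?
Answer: 22163/39227 ≈ 0.56499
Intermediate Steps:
(((9389 + 9258) + (d(8, -5) - 53*q)) + 25835)/(49213 + o(171)) = (((9389 + 9258) + (3 - 53*3)) + 25835)/(49213 + 171²) = ((18647 + (3 - 159)) + 25835)/(49213 + 29241) = ((18647 - 156) + 25835)/78454 = (18491 + 25835)*(1/78454) = 44326*(1/78454) = 22163/39227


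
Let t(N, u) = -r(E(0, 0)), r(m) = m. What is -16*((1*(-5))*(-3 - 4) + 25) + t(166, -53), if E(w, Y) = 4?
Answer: -964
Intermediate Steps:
t(N, u) = -4 (t(N, u) = -1*4 = -4)
-16*((1*(-5))*(-3 - 4) + 25) + t(166, -53) = -16*((1*(-5))*(-3 - 4) + 25) - 4 = -16*(-5*(-7) + 25) - 4 = -16*(35 + 25) - 4 = -16*60 - 4 = -960 - 4 = -964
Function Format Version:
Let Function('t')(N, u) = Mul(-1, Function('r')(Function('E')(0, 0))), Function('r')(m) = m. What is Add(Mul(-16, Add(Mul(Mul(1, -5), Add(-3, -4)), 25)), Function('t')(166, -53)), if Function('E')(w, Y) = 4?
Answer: -964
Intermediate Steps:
Function('t')(N, u) = -4 (Function('t')(N, u) = Mul(-1, 4) = -4)
Add(Mul(-16, Add(Mul(Mul(1, -5), Add(-3, -4)), 25)), Function('t')(166, -53)) = Add(Mul(-16, Add(Mul(Mul(1, -5), Add(-3, -4)), 25)), -4) = Add(Mul(-16, Add(Mul(-5, -7), 25)), -4) = Add(Mul(-16, Add(35, 25)), -4) = Add(Mul(-16, 60), -4) = Add(-960, -4) = -964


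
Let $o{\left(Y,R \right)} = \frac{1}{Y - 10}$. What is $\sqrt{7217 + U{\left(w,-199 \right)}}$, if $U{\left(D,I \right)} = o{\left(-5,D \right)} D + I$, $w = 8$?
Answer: $\frac{\sqrt{1578930}}{15} \approx 83.77$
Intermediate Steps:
$o{\left(Y,R \right)} = \frac{1}{-10 + Y}$
$U{\left(D,I \right)} = I - \frac{D}{15}$ ($U{\left(D,I \right)} = \frac{D}{-10 - 5} + I = \frac{D}{-15} + I = - \frac{D}{15} + I = I - \frac{D}{15}$)
$\sqrt{7217 + U{\left(w,-199 \right)}} = \sqrt{7217 - \frac{2993}{15}} = \sqrt{\frac{105262}{15}} = \frac{\sqrt{1578930}}{15}$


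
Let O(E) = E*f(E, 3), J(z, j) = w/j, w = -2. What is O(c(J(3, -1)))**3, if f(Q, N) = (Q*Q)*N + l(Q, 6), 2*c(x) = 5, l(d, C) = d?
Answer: 76765625/512 ≈ 1.4993e+5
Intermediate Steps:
J(z, j) = -2/j
c(x) = 5/2 (c(x) = (1/2)*5 = 5/2)
f(Q, N) = Q + N*Q**2 (f(Q, N) = (Q*Q)*N + Q = Q**2*N + Q = N*Q**2 + Q = Q + N*Q**2)
O(E) = E**2*(1 + 3*E) (O(E) = E*(E*(1 + 3*E)) = E**2*(1 + 3*E))
O(c(J(3, -1)))**3 = ((5/2)**2*(1 + 3*(5/2)))**3 = (25*(1 + 15/2)/4)**3 = ((25/4)*(17/2))**3 = (425/8)**3 = 76765625/512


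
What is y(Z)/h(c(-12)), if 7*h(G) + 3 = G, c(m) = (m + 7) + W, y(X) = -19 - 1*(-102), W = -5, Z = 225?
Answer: -581/13 ≈ -44.692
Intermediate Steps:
y(X) = 83 (y(X) = -19 + 102 = 83)
c(m) = 2 + m (c(m) = (m + 7) - 5 = (7 + m) - 5 = 2 + m)
h(G) = -3/7 + G/7
y(Z)/h(c(-12)) = 83/(-3/7 + (2 - 12)/7) = 83/(-3/7 + (1/7)*(-10)) = 83/(-3/7 - 10/7) = 83/(-13/7) = 83*(-7/13) = -581/13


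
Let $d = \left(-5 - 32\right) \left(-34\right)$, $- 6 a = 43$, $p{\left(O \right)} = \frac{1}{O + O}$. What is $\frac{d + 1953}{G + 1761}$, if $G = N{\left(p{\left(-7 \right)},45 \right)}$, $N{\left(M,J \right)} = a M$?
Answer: $\frac{269724}{147967} \approx 1.8229$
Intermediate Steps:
$p{\left(O \right)} = \frac{1}{2 O}$
$a = - \frac{43}{6}$ ($a = \left(- \frac{1}{6}\right) 43 = - \frac{43}{6} \approx -7.1667$)
$d = 1258$ ($d = \left(-37\right) \left(-34\right) = 1258$)
$N{\left(M,J \right)} = - \frac{43 M}{6}$
$G = \frac{43}{84}$ ($G = - \frac{43 \frac{1}{2 \left(-7\right)}}{6} = - \frac{43 \cdot \frac{1}{2} \left(- \frac{1}{7}\right)}{6} = \left(- \frac{43}{6}\right) \left(- \frac{1}{14}\right) = \frac{43}{84} \approx 0.5119$)
$\frac{d + 1953}{G + 1761} = \frac{1258 + 1953}{\frac{43}{84} + 1761} = \frac{3211}{\frac{147967}{84}} = 3211 \cdot \frac{84}{147967} = \frac{269724}{147967}$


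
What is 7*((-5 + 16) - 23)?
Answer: -84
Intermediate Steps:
7*((-5 + 16) - 23) = 7*(11 - 23) = 7*(-12) = -84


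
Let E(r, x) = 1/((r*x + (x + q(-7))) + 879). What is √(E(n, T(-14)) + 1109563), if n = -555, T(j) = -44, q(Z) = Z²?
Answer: 3*√19734577055542/12652 ≈ 1053.4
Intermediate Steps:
E(r, x) = 1/(928 + x + r*x) (E(r, x) = 1/((r*x + (x + (-7)²)) + 879) = 1/((r*x + (x + 49)) + 879) = 1/((r*x + (49 + x)) + 879) = 1/((49 + x + r*x) + 879) = 1/(928 + x + r*x))
√(E(n, T(-14)) + 1109563) = √(1/(928 - 44 - 555*(-44)) + 1109563) = √(1/(928 - 44 + 24420) + 1109563) = √(1/25304 + 1109563) = √(28076382153/25304) = 3*√19734577055542/12652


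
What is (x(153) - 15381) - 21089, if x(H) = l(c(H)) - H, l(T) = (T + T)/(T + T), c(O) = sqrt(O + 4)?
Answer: -36622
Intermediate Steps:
c(O) = sqrt(4 + O)
l(T) = 1 (l(T) = (2*T)/((2*T)) = (2*T)*(1/(2*T)) = 1)
x(H) = 1 - H
(x(153) - 15381) - 21089 = ((1 - 1*153) - 15381) - 21089 = ((1 - 153) - 15381) - 21089 = (-152 - 15381) - 21089 = -15533 - 21089 = -36622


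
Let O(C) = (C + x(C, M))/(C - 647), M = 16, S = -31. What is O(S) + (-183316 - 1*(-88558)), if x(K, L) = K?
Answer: -32122931/339 ≈ -94758.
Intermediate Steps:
O(C) = 2*C/(-647 + C) (O(C) = (C + C)/(C - 647) = (2*C)/(-647 + C) = 2*C/(-647 + C))
O(S) + (-183316 - 1*(-88558)) = 2*(-31)/(-647 - 31) + (-183316 - 1*(-88558)) = 2*(-31)/(-678) + (-183316 + 88558) = 2*(-31)*(-1/678) - 94758 = 31/339 - 94758 = -32122931/339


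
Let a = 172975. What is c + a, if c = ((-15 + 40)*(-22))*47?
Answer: 147125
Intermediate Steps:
c = -25850 (c = (25*(-22))*47 = -550*47 = -25850)
c + a = -25850 + 172975 = 147125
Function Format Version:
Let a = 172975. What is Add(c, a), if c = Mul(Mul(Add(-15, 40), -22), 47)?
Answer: 147125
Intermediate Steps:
c = -25850 (c = Mul(Mul(25, -22), 47) = Mul(-550, 47) = -25850)
Add(c, a) = Add(-25850, 172975) = 147125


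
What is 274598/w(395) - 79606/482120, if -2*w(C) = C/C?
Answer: -132389227563/241060 ≈ -5.4920e+5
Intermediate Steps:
w(C) = -1/2 (w(C) = -C/(2*C) = -1/2*1 = -1/2)
274598/w(395) - 79606/482120 = 274598/(-1/2) - 79606/482120 = 274598*(-2) - 79606*1/482120 = -549196 - 39803/241060 = -132389227563/241060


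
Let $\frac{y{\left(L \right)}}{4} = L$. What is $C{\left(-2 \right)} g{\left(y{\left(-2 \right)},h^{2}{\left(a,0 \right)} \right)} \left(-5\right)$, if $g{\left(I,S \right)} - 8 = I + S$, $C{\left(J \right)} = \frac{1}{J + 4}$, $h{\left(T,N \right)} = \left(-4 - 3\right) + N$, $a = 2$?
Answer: $- \frac{245}{2} \approx -122.5$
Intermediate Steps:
$h{\left(T,N \right)} = -7 + N$
$y{\left(L \right)} = 4 L$
$C{\left(J \right)} = \frac{1}{4 + J}$
$g{\left(I,S \right)} = 8 + I + S$ ($g{\left(I,S \right)} = 8 + \left(I + S\right) = 8 + I + S$)
$C{\left(-2 \right)} g{\left(y{\left(-2 \right)},h^{2}{\left(a,0 \right)} \right)} \left(-5\right) = \frac{8 + 4 \left(-2\right) + \left(-7 + 0\right)^{2}}{4 - 2} \left(-5\right) = \frac{8 - 8 + \left(-7\right)^{2}}{2} \left(-5\right) = \frac{8 - 8 + 49}{2} \left(-5\right) = \frac{1}{2} \cdot 49 \left(-5\right) = \frac{49}{2} \left(-5\right) = - \frac{245}{2}$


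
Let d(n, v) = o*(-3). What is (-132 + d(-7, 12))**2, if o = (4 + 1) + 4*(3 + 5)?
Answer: 59049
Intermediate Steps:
o = 37 (o = 5 + 4*8 = 5 + 32 = 37)
d(n, v) = -111 (d(n, v) = 37*(-3) = -111)
(-132 + d(-7, 12))**2 = (-132 - 111)**2 = (-243)**2 = 59049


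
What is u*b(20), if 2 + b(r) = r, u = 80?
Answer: 1440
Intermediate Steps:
b(r) = -2 + r
u*b(20) = 80*(-2 + 20) = 80*18 = 1440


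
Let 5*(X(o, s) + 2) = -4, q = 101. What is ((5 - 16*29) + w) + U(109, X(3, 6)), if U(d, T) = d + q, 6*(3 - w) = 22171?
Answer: -23647/6 ≈ -3941.2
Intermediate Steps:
X(o, s) = -14/5 (X(o, s) = -2 + (1/5)*(-4) = -2 - 4/5 = -14/5)
w = -22153/6 (w = 3 - 1/6*22171 = 3 - 22171/6 = -22153/6 ≈ -3692.2)
U(d, T) = 101 + d (U(d, T) = d + 101 = 101 + d)
((5 - 16*29) + w) + U(109, X(3, 6)) = ((5 - 16*29) - 22153/6) + (101 + 109) = ((5 - 464) - 22153/6) + 210 = (-459 - 22153/6) + 210 = -24907/6 + 210 = -23647/6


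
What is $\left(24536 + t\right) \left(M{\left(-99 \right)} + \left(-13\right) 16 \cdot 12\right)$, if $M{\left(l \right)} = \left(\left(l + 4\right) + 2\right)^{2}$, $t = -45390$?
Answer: $-128314662$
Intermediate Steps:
$M{\left(l \right)} = \left(6 + l\right)^{2}$ ($M{\left(l \right)} = \left(\left(4 + l\right) + 2\right)^{2} = \left(6 + l\right)^{2}$)
$\left(24536 + t\right) \left(M{\left(-99 \right)} + \left(-13\right) 16 \cdot 12\right) = \left(24536 - 45390\right) \left(\left(6 - 99\right)^{2} + \left(-13\right) 16 \cdot 12\right) = - 20854 \left(\left(-93\right)^{2} - 2496\right) = - 20854 \left(8649 - 2496\right) = \left(-20854\right) 6153 = -128314662$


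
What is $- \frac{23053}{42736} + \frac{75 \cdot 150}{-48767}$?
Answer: $- \frac{1605005651}{2084106512} \approx -0.77012$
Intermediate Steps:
$- \frac{23053}{42736} + \frac{75 \cdot 150}{-48767} = \left(-23053\right) \frac{1}{42736} + 11250 \left(- \frac{1}{48767}\right) = - \frac{23053}{42736} - \frac{11250}{48767} = - \frac{1605005651}{2084106512}$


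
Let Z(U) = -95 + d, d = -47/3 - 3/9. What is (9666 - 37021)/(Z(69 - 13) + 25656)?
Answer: -5471/5109 ≈ -1.0709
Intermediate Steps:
d = -16 (d = -47*⅓ - 3*⅑ = -47/3 - ⅓ = -16)
Z(U) = -111 (Z(U) = -95 - 16 = -111)
(9666 - 37021)/(Z(69 - 13) + 25656) = (9666 - 37021)/(-111 + 25656) = -27355/25545 = -27355*1/25545 = -5471/5109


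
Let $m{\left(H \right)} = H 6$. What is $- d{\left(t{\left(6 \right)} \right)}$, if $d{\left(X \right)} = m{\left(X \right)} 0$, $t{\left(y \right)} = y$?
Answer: $0$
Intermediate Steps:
$m{\left(H \right)} = 6 H$
$d{\left(X \right)} = 0$ ($d{\left(X \right)} = 6 X 0 = 0$)
$- d{\left(t{\left(6 \right)} \right)} = \left(-1\right) 0 = 0$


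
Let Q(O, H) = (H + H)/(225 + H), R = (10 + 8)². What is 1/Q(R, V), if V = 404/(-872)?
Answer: -48949/202 ≈ -242.32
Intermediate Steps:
V = -101/218 (V = 404*(-1/872) = -101/218 ≈ -0.46330)
R = 324 (R = 18² = 324)
Q(O, H) = 2*H/(225 + H) (Q(O, H) = (2*H)/(225 + H) = 2*H/(225 + H))
1/Q(R, V) = 1/(2*(-101/218)/(225 - 101/218)) = 1/(2*(-101/218)/(48949/218)) = 1/(2*(-101/218)*(218/48949)) = 1/(-202/48949) = -48949/202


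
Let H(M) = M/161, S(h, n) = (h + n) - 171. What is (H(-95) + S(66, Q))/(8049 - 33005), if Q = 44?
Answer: 2479/1004479 ≈ 0.0024679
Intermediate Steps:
S(h, n) = -171 + h + n
H(M) = M/161 (H(M) = M*(1/161) = M/161)
(H(-95) + S(66, Q))/(8049 - 33005) = ((1/161)*(-95) + (-171 + 66 + 44))/(8049 - 33005) = (-95/161 - 61)/(-24956) = -9916/161*(-1/24956) = 2479/1004479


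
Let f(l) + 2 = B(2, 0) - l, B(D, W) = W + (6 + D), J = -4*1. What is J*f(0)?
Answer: -24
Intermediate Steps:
J = -4
B(D, W) = 6 + D + W
f(l) = 6 - l (f(l) = -2 + ((6 + 2 + 0) - l) = -2 + (8 - l) = 6 - l)
J*f(0) = -4*(6 - 1*0) = -4*(6 + 0) = -4*6 = -24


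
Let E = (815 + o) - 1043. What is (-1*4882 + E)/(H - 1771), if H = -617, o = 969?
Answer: 4141/2388 ≈ 1.7341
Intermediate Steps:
E = 741 (E = (815 + 969) - 1043 = 1784 - 1043 = 741)
(-1*4882 + E)/(H - 1771) = (-1*4882 + 741)/(-617 - 1771) = (-4882 + 741)/(-2388) = -4141*(-1/2388) = 4141/2388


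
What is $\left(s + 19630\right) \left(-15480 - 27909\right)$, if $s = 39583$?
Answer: $-2569192857$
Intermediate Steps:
$\left(s + 19630\right) \left(-15480 - 27909\right) = \left(39583 + 19630\right) \left(-15480 - 27909\right) = 59213 \left(-43389\right) = -2569192857$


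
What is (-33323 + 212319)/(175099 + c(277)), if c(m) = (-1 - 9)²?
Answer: 178996/175199 ≈ 1.0217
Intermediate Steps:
c(m) = 100 (c(m) = (-10)² = 100)
(-33323 + 212319)/(175099 + c(277)) = (-33323 + 212319)/(175099 + 100) = 178996/175199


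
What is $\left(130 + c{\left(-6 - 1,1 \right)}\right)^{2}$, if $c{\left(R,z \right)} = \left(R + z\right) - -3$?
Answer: $16129$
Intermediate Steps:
$c{\left(R,z \right)} = 3 + R + z$ ($c{\left(R,z \right)} = \left(R + z\right) + \left(9 - 6\right) = \left(R + z\right) + 3 = 3 + R + z$)
$\left(130 + c{\left(-6 - 1,1 \right)}\right)^{2} = \left(130 + \left(3 - 7 + 1\right)\right)^{2} = \left(130 - 3\right)^{2} = 127^{2} = 16129$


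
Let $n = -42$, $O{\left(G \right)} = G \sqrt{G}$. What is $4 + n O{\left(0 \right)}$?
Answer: $4$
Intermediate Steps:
$O{\left(G \right)} = G^{\frac{3}{2}}$
$4 + n O{\left(0 \right)} = 4 - 42 \cdot 0^{\frac{3}{2}} = 4 - 0 = 4 + 0 = 4$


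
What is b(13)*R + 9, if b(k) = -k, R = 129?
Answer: -1668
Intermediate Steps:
b(13)*R + 9 = -1*13*129 + 9 = -13*129 + 9 = -1677 + 9 = -1668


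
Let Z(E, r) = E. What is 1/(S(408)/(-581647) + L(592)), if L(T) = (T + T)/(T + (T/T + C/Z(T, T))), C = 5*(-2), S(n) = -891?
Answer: 9281129671/18545702291 ≈ 0.50045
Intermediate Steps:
C = -10
L(T) = 2*T/(1 + T - 10/T) (L(T) = (T + T)/(T + (T/T - 10/T)) = (2*T)/(T + (1 - 10/T)) = (2*T)/(1 + T - 10/T) = 2*T/(1 + T - 10/T))
1/(S(408)/(-581647) + L(592)) = 1/(-891/(-581647) + 2*592²/(-10 + 592 + 592²)) = 1/(-891*(-1/581647) + 2*350464/(-10 + 592 + 350464)) = 1/(81/52877 + 2*350464/351046) = 1/(81/52877 + 2*350464*(1/351046)) = 1/(81/52877 + 350464/175523) = 1/(18545702291/9281129671) = 9281129671/18545702291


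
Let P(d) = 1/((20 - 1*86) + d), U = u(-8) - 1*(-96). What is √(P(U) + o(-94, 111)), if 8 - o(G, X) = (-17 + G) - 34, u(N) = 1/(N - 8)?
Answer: √35112137/479 ≈ 12.371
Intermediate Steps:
u(N) = 1/(-8 + N)
o(G, X) = 59 - G (o(G, X) = 8 - ((-17 + G) - 34) = 8 - (-51 + G) = 8 + (51 - G) = 59 - G)
U = 1535/16 (U = 1/(-8 - 8) - 1*(-96) = 1/(-16) + 96 = -1/16 + 96 = 1535/16 ≈ 95.938)
P(d) = 1/(-66 + d) (P(d) = 1/((20 - 86) + d) = 1/(-66 + d))
√(P(U) + o(-94, 111)) = √(1/(-66 + 1535/16) + (59 - 1*(-94))) = √(1/(479/16) + (59 + 94)) = √(16/479 + 153) = √(73303/479) = √35112137/479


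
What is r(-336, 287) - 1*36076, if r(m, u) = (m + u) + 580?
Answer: -35545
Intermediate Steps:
r(m, u) = 580 + m + u
r(-336, 287) - 1*36076 = (580 - 336 + 287) - 1*36076 = 531 - 36076 = -35545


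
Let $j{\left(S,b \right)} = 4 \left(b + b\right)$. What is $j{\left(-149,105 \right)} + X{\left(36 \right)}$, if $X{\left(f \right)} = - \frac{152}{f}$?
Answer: $\frac{7522}{9} \approx 835.78$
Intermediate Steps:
$j{\left(S,b \right)} = 8 b$ ($j{\left(S,b \right)} = 4 \cdot 2 b = 8 b$)
$j{\left(-149,105 \right)} + X{\left(36 \right)} = 8 \cdot 105 - \frac{152}{36} = 840 - \frac{38}{9} = \frac{7522}{9}$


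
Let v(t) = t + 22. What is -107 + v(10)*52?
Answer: 1557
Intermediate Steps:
v(t) = 22 + t
-107 + v(10)*52 = -107 + (22 + 10)*52 = -107 + 32*52 = -107 + 1664 = 1557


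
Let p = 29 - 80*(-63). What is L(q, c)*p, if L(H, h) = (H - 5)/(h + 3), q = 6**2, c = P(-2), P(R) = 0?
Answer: 157139/3 ≈ 52380.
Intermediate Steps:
p = 5069 (p = 29 + 5040 = 5069)
c = 0
q = 36
L(H, h) = (-5 + H)/(3 + h)
L(q, c)*p = ((-5 + 36)/(3 + 0))*5069 = (31/3)*5069 = 157139/3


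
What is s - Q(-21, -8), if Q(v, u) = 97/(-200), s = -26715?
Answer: -5342903/200 ≈ -26715.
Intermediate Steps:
Q(v, u) = -97/200 (Q(v, u) = 97*(-1/200) = -97/200)
s - Q(-21, -8) = -26715 - 1*(-97/200) = -26715 + 97/200 = -5342903/200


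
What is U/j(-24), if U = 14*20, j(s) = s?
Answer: -35/3 ≈ -11.667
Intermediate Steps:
U = 280
U/j(-24) = 280/(-24) = 280*(-1/24) = -35/3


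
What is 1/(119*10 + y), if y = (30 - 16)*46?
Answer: 1/1834 ≈ 0.00054526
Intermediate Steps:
y = 644 (y = 14*46 = 644)
1/(119*10 + y) = 1/(119*10 + 644) = 1/(1190 + 644) = 1/1834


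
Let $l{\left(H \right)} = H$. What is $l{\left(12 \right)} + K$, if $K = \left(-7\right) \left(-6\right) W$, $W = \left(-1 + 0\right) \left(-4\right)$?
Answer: $180$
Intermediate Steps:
$W = 4$ ($W = \left(-1\right) \left(-4\right) = 4$)
$K = 168$ ($K = \left(-7\right) \left(-6\right) 4 = 42 \cdot 4 = 168$)
$l{\left(12 \right)} + K = 12 + 168 = 180$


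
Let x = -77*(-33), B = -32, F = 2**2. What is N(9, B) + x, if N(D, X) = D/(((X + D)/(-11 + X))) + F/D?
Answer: 529562/207 ≈ 2558.3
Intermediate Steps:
F = 4
N(D, X) = 4/D + D*(-11 + X)/(D + X) (N(D, X) = D/(((X + D)/(-11 + X))) + 4/D = D/(((D + X)/(-11 + X))) + 4/D = D*((-11 + X)/(D + X)) + 4/D = D*(-11 + X)/(D + X) + 4/D = 4/D + D*(-11 + X)/(D + X))
x = 2541
N(9, B) + x = (-11*9**2 + 4*9 + 4*(-32) - 32*9**2)/(9*(9 - 32)) + 2541 = (1/9)*(-11*81 + 36 - 128 - 32*81)/(-23) + 2541 = (1/9)*(-1/23)*(-891 + 36 - 128 - 2592) + 2541 = (1/9)*(-1/23)*(-3575) + 2541 = 3575/207 + 2541 = 529562/207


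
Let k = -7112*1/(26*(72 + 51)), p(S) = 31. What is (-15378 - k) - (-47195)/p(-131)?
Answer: -686697041/49569 ≈ -13853.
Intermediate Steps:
k = -3556/1599 (k = -7112/(26*123) = -7112/3198 = -7112*1/3198 = -3556/1599 ≈ -2.2239)
(-15378 - k) - (-47195)/p(-131) = (-15378 - 1*(-3556/1599)) - (-47195)/31 = (-15378 + 3556/1599) - (-47195)/31 = -24585866/1599 - 1*(-47195/31) = -24585866/1599 + 47195/31 = -686697041/49569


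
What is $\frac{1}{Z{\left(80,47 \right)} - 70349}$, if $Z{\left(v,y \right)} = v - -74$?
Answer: $- \frac{1}{70195} \approx -1.4246 \cdot 10^{-5}$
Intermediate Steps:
$Z{\left(v,y \right)} = 74 + v$ ($Z{\left(v,y \right)} = v + 74 = 74 + v$)
$\frac{1}{Z{\left(80,47 \right)} - 70349} = \frac{1}{\left(74 + 80\right) - 70349} = \frac{1}{154 - 70349} = \frac{1}{-70195} = - \frac{1}{70195}$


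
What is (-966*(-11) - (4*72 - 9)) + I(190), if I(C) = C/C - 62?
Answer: 10286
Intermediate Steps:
I(C) = -61 (I(C) = 1 - 62 = -61)
(-966*(-11) - (4*72 - 9)) + I(190) = (-966*(-11) - (4*72 - 9)) - 61 = (10626 - (288 - 9)) - 61 = (10626 - 1*279) - 61 = (10626 - 279) - 61 = 10347 - 61 = 10286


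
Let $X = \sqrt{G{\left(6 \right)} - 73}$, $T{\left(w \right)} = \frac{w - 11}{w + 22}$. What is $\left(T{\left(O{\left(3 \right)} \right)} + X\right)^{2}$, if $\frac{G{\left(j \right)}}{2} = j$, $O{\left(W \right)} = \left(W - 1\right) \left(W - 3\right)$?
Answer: $- \frac{243}{4} - i \sqrt{61} \approx -60.75 - 7.8102 i$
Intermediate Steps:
$O{\left(W \right)} = \left(-1 + W\right) \left(-3 + W\right)$
$G{\left(j \right)} = 2 j$
$T{\left(w \right)} = \frac{-11 + w}{22 + w}$
$X = i \sqrt{61}$ ($X = \sqrt{2 \cdot 6 - 73} = \sqrt{12 - 73} = \sqrt{-61} = i \sqrt{61} \approx 7.8102 i$)
$\left(T{\left(O{\left(3 \right)} \right)} + X\right)^{2} = \left(\frac{-11 + \left(3 + 3^{2} - 12\right)}{22 + \left(3 + 3^{2} - 12\right)} + i \sqrt{61}\right)^{2} = \left(\frac{-11 + \left(3 + 9 - 12\right)}{22 + \left(3 + 9 - 12\right)} + i \sqrt{61}\right)^{2} = \left(\frac{-11 + 0}{22 + 0} + i \sqrt{61}\right)^{2} = \left(\frac{1}{22} \left(-11\right) + i \sqrt{61}\right)^{2} = \left(- \frac{1}{2} + i \sqrt{61}\right)^{2}$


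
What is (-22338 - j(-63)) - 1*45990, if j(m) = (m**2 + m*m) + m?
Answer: -76203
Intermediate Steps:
j(m) = m + 2*m**2 (j(m) = (m**2 + m**2) + m = 2*m**2 + m = m + 2*m**2)
(-22338 - j(-63)) - 1*45990 = (-22338 - (-63)*(1 + 2*(-63))) - 1*45990 = (-22338 - (-63)*(1 - 126)) - 45990 = (-22338 - (-63)*(-125)) - 45990 = (-22338 - 1*7875) - 45990 = (-22338 - 7875) - 45990 = -30213 - 45990 = -76203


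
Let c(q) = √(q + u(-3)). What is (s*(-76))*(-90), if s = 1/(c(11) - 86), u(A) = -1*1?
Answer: -98040/1231 - 1140*√10/1231 ≈ -82.571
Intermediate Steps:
u(A) = -1
c(q) = √(-1 + q) (c(q) = √(q - 1) = √(-1 + q))
s = 1/(-86 + √10) (s = 1/(√(-1 + 11) - 86) = 1/(√10 - 86) = 1/(-86 + √10) ≈ -0.012072)
(s*(-76))*(-90) = ((-43/3693 - √10/7386)*(-76))*(-90) = (3268/3693 + 38*√10/3693)*(-90) = -98040/1231 - 1140*√10/1231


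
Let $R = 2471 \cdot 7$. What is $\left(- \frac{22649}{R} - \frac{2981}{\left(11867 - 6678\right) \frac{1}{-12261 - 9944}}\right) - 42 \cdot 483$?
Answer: $- \frac{675927730514}{89754133} \approx -7530.9$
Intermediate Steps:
$R = 17297$
$\left(- \frac{22649}{R} - \frac{2981}{\left(11867 - 6678\right) \frac{1}{-12261 - 9944}}\right) - 42 \cdot 483 = \left(- \frac{22649}{17297} - \frac{2981}{\left(11867 - 6678\right) \frac{1}{-12261 - 9944}}\right) - 42 \cdot 483 = \left(\left(-22649\right) \frac{1}{17297} - \frac{2981}{5189 \frac{1}{-22205}}\right) - 20286 = \left(- \frac{22649}{17297} - \frac{2981}{5189 \left(- \frac{1}{22205}\right)}\right) - 20286 = \left(- \frac{22649}{17297} - \frac{2981}{- \frac{5189}{22205}}\right) - 20286 = \left(- \frac{22649}{17297} - - \frac{66193105}{5189}\right) - 20286 = \left(- \frac{22649}{17297} + \frac{66193105}{5189}\right) - 20286 = \frac{1144824611524}{89754133} - 20286 = - \frac{675927730514}{89754133}$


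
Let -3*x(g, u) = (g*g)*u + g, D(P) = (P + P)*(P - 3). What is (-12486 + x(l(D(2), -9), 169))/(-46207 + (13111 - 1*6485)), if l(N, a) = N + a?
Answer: 22002/39581 ≈ 0.55587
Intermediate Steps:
D(P) = 2*P*(-3 + P) (D(P) = (2*P)*(-3 + P) = 2*P*(-3 + P))
x(g, u) = -g/3 - u*g²/3 (x(g, u) = -((g*g)*u + g)/3 = -(g²*u + g)/3 = -(u*g² + g)/3 = -(g + u*g²)/3 = -g/3 - u*g²/3)
(-12486 + x(l(D(2), -9), 169))/(-46207 + (13111 - 1*6485)) = (-12486 - (2*2*(-3 + 2) - 9)*(1 + (2*2*(-3 + 2) - 9)*169)/3)/(-46207 + (13111 - 1*6485)) = (-12486 - (2*2*(-1) - 9)*(1 + (2*2*(-1) - 9)*169)/3)/(-46207 + (13111 - 6485)) = (-12486 - (-4 - 9)*(1 + (-4 - 9)*169)/3)/(-46207 + 6626) = (-12486 - ⅓*(-13)*(1 - 13*169))/(-39581) = (-12486 - ⅓*(-13)*(1 - 2197))*(-1/39581) = (-12486 - ⅓*(-13)*(-2196))*(-1/39581) = (-12486 - 9516)*(-1/39581) = -22002*(-1/39581) = 22002/39581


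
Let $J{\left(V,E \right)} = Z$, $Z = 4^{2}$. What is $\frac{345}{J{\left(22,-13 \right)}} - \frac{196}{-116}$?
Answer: $\frac{10789}{464} \approx 23.252$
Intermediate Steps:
$Z = 16$
$J{\left(V,E \right)} = 16$
$\frac{345}{J{\left(22,-13 \right)}} - \frac{196}{-116} = \frac{345}{16} - \frac{196}{-116} = 345 \cdot \frac{1}{16} - - \frac{49}{29} = \frac{345}{16} + \frac{49}{29} = \frac{10789}{464}$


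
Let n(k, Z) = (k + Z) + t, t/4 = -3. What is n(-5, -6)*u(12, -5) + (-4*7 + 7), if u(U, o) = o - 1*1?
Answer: 117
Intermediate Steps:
t = -12 (t = 4*(-3) = -12)
n(k, Z) = -12 + Z + k (n(k, Z) = (k + Z) - 12 = (Z + k) - 12 = -12 + Z + k)
u(U, o) = -1 + o (u(U, o) = o - 1 = -1 + o)
n(-5, -6)*u(12, -5) + (-4*7 + 7) = (-12 - 6 - 5)*(-1 - 5) + (-4*7 + 7) = -23*(-6) + (-28 + 7) = 138 - 21 = 117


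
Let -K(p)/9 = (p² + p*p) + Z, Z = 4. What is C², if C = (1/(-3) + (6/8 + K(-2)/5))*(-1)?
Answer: 1615441/3600 ≈ 448.73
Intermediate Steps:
K(p) = -36 - 18*p² (K(p) = -9*((p² + p*p) + 4) = -9*((p² + p²) + 4) = -9*(2*p² + 4) = -9*(4 + 2*p²) = -36 - 18*p²)
C = 1271/60 (C = (1/(-3) + (6/8 + (-36 - 18*(-2)²)/5))*(-1) = (-⅓ + (6*(⅛) + (-36 - 18*4)*(⅕)))*(-1) = (-⅓ + (¾ + (-36 - 72)*(⅕)))*(-1) = (-⅓ + (¾ - 108*⅕))*(-1) = (-⅓ + (¾ - 108/5))*(-1) = (-⅓ - 417/20)*(-1) = -1271/60*(-1) = 1271/60 ≈ 21.183)
C² = (1271/60)² = 1615441/3600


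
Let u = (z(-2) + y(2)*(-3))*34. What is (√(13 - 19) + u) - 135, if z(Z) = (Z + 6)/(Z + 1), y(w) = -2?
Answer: -67 + I*√6 ≈ -67.0 + 2.4495*I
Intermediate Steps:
z(Z) = (6 + Z)/(1 + Z)
u = 68 (u = ((6 - 2)/(1 - 2) - 2*(-3))*34 = (4/(-1) + 6)*34 = (-1*4 + 6)*34 = (-4 + 6)*34 = 2*34 = 68)
(√(13 - 19) + u) - 135 = (√(13 - 19) + 68) - 135 = (√(-6) + 68) - 135 = (I*√6 + 68) - 135 = (68 + I*√6) - 135 = -67 + I*√6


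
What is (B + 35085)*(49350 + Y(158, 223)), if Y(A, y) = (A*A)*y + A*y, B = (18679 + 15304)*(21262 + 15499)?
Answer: 7060399322334288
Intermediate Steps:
B = 1249249063 (B = 33983*36761 = 1249249063)
Y(A, y) = A*y + y*A² (Y(A, y) = A²*y + A*y = y*A² + A*y = A*y + y*A²)
(B + 35085)*(49350 + Y(158, 223)) = (1249249063 + 35085)*(49350 + 158*223*(1 + 158)) = 1249284148*(49350 + 158*223*159) = 1249284148*(49350 + 5602206) = 1249284148*5651556 = 7060399322334288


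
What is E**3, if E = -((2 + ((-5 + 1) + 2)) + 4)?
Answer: -64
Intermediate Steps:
E = -4 (E = -((2 + (-4 + 2)) + 4) = -((2 - 2) + 4) = -(0 + 4) = -1*4 = -4)
E**3 = (-4)**3 = -64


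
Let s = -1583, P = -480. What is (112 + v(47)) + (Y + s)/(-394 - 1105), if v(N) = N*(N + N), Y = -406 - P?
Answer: 6791979/1499 ≈ 4531.0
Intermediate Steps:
Y = 74 (Y = -406 - 1*(-480) = -406 + 480 = 74)
v(N) = 2*N² (v(N) = N*(2*N) = 2*N²)
(112 + v(47)) + (Y + s)/(-394 - 1105) = (112 + 2*47²) + (74 - 1583)/(-394 - 1105) = (112 + 2*2209) - 1509/(-1499) = (112 + 4418) - 1509*(-1/1499) = 4530 + 1509/1499 = 6791979/1499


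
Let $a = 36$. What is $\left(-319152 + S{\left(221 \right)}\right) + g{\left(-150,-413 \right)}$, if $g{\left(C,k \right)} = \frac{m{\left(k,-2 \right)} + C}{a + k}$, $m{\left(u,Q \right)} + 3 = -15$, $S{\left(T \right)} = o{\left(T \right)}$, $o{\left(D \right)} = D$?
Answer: $- \frac{120236819}{377} \approx -3.1893 \cdot 10^{5}$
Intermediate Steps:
$S{\left(T \right)} = T$
$m{\left(u,Q \right)} = -18$ ($m{\left(u,Q \right)} = -3 - 15 = -18$)
$g{\left(C,k \right)} = \frac{-18 + C}{36 + k}$
$\left(-319152 + S{\left(221 \right)}\right) + g{\left(-150,-413 \right)} = \left(-319152 + 221\right) + \frac{-18 - 150}{36 - 413} = -318931 + \frac{1}{-377} \left(-168\right) = -318931 - - \frac{168}{377} = -318931 + \frac{168}{377} = - \frac{120236819}{377}$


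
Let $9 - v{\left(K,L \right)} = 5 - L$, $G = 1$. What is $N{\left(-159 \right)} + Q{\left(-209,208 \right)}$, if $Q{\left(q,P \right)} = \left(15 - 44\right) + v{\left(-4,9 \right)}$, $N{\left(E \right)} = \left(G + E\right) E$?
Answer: $25106$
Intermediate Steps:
$v{\left(K,L \right)} = 4 + L$ ($v{\left(K,L \right)} = 9 - \left(5 - L\right) = 9 + \left(-5 + L\right) = 4 + L$)
$N{\left(E \right)} = E \left(1 + E\right)$ ($N{\left(E \right)} = \left(1 + E\right) E = E \left(1 + E\right)$)
$Q{\left(q,P \right)} = -16$ ($Q{\left(q,P \right)} = \left(15 - 44\right) + \left(4 + 9\right) = -29 + 13 = -16$)
$N{\left(-159 \right)} + Q{\left(-209,208 \right)} = - 159 \left(1 - 159\right) - 16 = \left(-159\right) \left(-158\right) - 16 = 25122 - 16 = 25106$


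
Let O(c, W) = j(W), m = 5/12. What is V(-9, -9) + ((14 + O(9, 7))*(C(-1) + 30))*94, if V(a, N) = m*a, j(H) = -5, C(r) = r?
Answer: 98121/4 ≈ 24530.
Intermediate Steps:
m = 5/12 (m = 5*(1/12) = 5/12 ≈ 0.41667)
O(c, W) = -5
V(a, N) = 5*a/12
V(-9, -9) + ((14 + O(9, 7))*(C(-1) + 30))*94 = (5/12)*(-9) + ((14 - 5)*(-1 + 30))*94 = -15/4 + (9*29)*94 = -15/4 + 261*94 = -15/4 + 24534 = 98121/4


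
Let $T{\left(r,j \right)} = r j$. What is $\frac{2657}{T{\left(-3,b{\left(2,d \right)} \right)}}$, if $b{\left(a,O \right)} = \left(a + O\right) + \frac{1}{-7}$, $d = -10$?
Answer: $\frac{18599}{171} \approx 108.77$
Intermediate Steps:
$b{\left(a,O \right)} = - \frac{1}{7} + O + a$ ($b{\left(a,O \right)} = \left(O + a\right) - \frac{1}{7} = - \frac{1}{7} + O + a$)
$T{\left(r,j \right)} = j r$
$\frac{2657}{T{\left(-3,b{\left(2,d \right)} \right)}} = \frac{2657}{\left(- \frac{1}{7} - 10 + 2\right) \left(-3\right)} = \frac{2657}{\left(- \frac{57}{7}\right) \left(-3\right)} = \frac{2657}{\frac{171}{7}} = 2657 \cdot \frac{7}{171} = \frac{18599}{171}$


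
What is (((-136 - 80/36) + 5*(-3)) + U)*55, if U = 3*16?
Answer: -52085/9 ≈ -5787.2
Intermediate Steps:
U = 48
(((-136 - 80/36) + 5*(-3)) + U)*55 = (((-136 - 80/36) + 5*(-3)) + 48)*55 = (((-136 - 80*1/36) - 15) + 48)*55 = (((-136 - 20/9) - 15) + 48)*55 = ((-1244/9 - 15) + 48)*55 = (-1379/9 + 48)*55 = -947/9*55 = -52085/9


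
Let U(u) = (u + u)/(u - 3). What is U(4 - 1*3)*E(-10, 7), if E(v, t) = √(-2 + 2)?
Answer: 0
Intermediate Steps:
U(u) = 2*u/(-3 + u) (U(u) = (2*u)/(-3 + u) = 2*u/(-3 + u))
E(v, t) = 0 (E(v, t) = √0 = 0)
U(4 - 1*3)*E(-10, 7) = (2*(4 - 1*3)/(-3 + (4 - 1*3)))*0 = (2*(4 - 3)/(-3 + (4 - 3)))*0 = (2*1/(-3 + 1))*0 = (2*1/(-2))*0 = (2*1*(-½))*0 = -1*0 = 0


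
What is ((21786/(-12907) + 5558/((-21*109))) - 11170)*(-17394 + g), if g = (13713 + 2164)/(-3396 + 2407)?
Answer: 812049755469341330/4174162521 ≈ 1.9454e+8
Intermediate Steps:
g = -15877/989 (g = 15877/(-989) = 15877*(-1/989) = -15877/989 ≈ -16.054)
((21786/(-12907) + 5558/((-21*109))) - 11170)*(-17394 + g) = ((21786/(-12907) + 5558/((-21*109))) - 11170)*(-17394 - 15877/989) = ((21786*(-1/12907) + 5558/(-2289)) - 11170)*(-17218543/989) = ((-21786/12907 + 5558*(-1/2289)) - 11170)*(-17218543/989) = ((-21786/12907 - 794/327) - 11170)*(-17218543/989) = (-17372180/4220589 - 11170)*(-17218543/989) = -47161351310/4220589*(-17218543/989) = 812049755469341330/4174162521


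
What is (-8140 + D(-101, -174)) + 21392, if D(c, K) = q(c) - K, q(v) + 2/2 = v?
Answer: 13324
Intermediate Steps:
q(v) = -1 + v
D(c, K) = -1 + c - K (D(c, K) = (-1 + c) - K = -1 + c - K)
(-8140 + D(-101, -174)) + 21392 = (-8140 + (-1 - 101 - 1*(-174))) + 21392 = (-8140 + (-1 - 101 + 174)) + 21392 = (-8140 + 72) + 21392 = -8068 + 21392 = 13324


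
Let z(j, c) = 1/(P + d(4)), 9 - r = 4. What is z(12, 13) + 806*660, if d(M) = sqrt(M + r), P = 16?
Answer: 10107241/19 ≈ 5.3196e+5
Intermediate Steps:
r = 5 (r = 9 - 1*4 = 9 - 4 = 5)
d(M) = sqrt(5 + M) (d(M) = sqrt(M + 5) = sqrt(5 + M))
z(j, c) = 1/19 (z(j, c) = 1/(16 + sqrt(5 + 4)) = 1/(16 + sqrt(9)) = 1/(16 + 3) = 1/19)
z(12, 13) + 806*660 = 1/19 + 806*660 = 1/19 + 531960 = 10107241/19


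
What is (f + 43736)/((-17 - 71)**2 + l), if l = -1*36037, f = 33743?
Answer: -77479/28293 ≈ -2.7384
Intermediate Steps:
l = -36037
(f + 43736)/((-17 - 71)**2 + l) = (33743 + 43736)/((-17 - 71)**2 - 36037) = 77479/((-88)**2 - 36037) = 77479/(7744 - 36037) = 77479/(-28293) = 77479*(-1/28293) = -77479/28293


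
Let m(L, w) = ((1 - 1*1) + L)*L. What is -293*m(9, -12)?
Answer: -23733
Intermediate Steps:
m(L, w) = L² (m(L, w) = ((1 - 1) + L)*L = (0 + L)*L = L*L = L²)
-293*m(9, -12) = -293*9² = -293*81 = -23733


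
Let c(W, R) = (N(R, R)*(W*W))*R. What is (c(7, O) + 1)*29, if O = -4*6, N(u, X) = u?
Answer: 818525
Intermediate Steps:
O = -24
c(W, R) = R**2*W**2 (c(W, R) = (R*(W*W))*R = (R*W**2)*R = R**2*W**2)
(c(7, O) + 1)*29 = ((-24)**2*7**2 + 1)*29 = (576*49 + 1)*29 = (28224 + 1)*29 = 28225*29 = 818525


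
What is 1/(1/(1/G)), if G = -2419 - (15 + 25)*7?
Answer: -1/2699 ≈ -0.00037051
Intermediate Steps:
G = -2699 (G = -2419 - 40*7 = -2419 - 1*280 = -2419 - 280 = -2699)
1/(1/(1/G)) = 1/(1/(1/(-2699))) = 1/(1/(-1/2699)) = 1/(-2699) = -1/2699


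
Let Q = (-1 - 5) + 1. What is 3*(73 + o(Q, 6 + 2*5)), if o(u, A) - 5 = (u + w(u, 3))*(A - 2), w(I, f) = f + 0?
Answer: 150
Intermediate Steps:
w(I, f) = f
Q = -5 (Q = -6 + 1 = -5)
o(u, A) = 5 + (-2 + A)*(3 + u) (o(u, A) = 5 + (u + 3)*(A - 2) = 5 + (3 + u)*(-2 + A) = 5 + (-2 + A)*(3 + u))
3*(73 + o(Q, 6 + 2*5)) = 3*(73 + (-1 - 2*(-5) + 3*(6 + 2*5) + (6 + 2*5)*(-5))) = 3*(73 + (-1 + 10 + 3*(6 + 10) + (6 + 10)*(-5))) = 3*(73 + (-1 + 10 + 3*16 + 16*(-5))) = 3*(73 + (-1 + 10 + 48 - 80)) = 3*(73 - 23) = 3*50 = 150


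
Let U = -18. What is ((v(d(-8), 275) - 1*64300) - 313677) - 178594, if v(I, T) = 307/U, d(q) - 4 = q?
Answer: -10018585/18 ≈ -5.5659e+5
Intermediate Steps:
d(q) = 4 + q
v(I, T) = -307/18 (v(I, T) = 307/(-18) = 307*(-1/18) = -307/18)
((v(d(-8), 275) - 1*64300) - 313677) - 178594 = ((-307/18 - 1*64300) - 313677) - 178594 = ((-307/18 - 64300) - 313677) - 178594 = (-1157707/18 - 313677) - 178594 = -6803893/18 - 178594 = -10018585/18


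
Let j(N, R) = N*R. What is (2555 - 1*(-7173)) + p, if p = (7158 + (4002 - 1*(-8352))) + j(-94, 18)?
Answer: 27548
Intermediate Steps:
p = 17820 (p = (7158 + (4002 - 1*(-8352))) - 94*18 = (7158 + (4002 + 8352)) - 1692 = (7158 + 12354) - 1692 = 19512 - 1692 = 17820)
(2555 - 1*(-7173)) + p = (2555 - 1*(-7173)) + 17820 = (2555 + 7173) + 17820 = 9728 + 17820 = 27548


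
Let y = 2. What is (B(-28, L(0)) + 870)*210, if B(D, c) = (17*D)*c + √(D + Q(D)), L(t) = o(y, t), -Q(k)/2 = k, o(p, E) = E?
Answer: 182700 + 420*√7 ≈ 1.8381e+5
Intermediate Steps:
Q(k) = -2*k
L(t) = t
B(D, c) = √(-D) + 17*D*c (B(D, c) = (17*D)*c + √(D - 2*D) = 17*D*c + √(-D) = √(-D) + 17*D*c)
(B(-28, L(0)) + 870)*210 = ((√(-1*(-28)) + 17*(-28)*0) + 870)*210 = ((√28 + 0) + 870)*210 = ((2*√7 + 0) + 870)*210 = (2*√7 + 870)*210 = (870 + 2*√7)*210 = 182700 + 420*√7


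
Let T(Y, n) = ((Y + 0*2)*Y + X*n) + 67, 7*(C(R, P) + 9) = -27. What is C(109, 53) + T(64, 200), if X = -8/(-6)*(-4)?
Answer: 64753/21 ≈ 3083.5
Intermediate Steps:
C(R, P) = -90/7 (C(R, P) = -9 + (1/7)*(-27) = -9 - 27/7 = -90/7)
X = -16/3 (X = -8*(-1/6)*(-4) = (4/3)*(-4) = -16/3 ≈ -5.3333)
T(Y, n) = 67 + Y**2 - 16*n/3 (T(Y, n) = ((Y + 0*2)*Y - 16*n/3) + 67 = ((Y + 0)*Y - 16*n/3) + 67 = (Y*Y - 16*n/3) + 67 = (Y**2 - 16*n/3) + 67 = 67 + Y**2 - 16*n/3)
C(109, 53) + T(64, 200) = -90/7 + (67 + 64**2 - 16/3*200) = -90/7 + (67 + 4096 - 3200/3) = -90/7 + 9289/3 = 64753/21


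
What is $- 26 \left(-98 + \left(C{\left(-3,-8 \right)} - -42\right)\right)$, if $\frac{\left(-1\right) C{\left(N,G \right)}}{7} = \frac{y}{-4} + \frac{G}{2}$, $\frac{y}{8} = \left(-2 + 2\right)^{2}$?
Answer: $728$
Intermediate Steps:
$y = 0$ ($y = 8 \left(-2 + 2\right)^{2} = 8 \cdot 0^{2} = 8 \cdot 0 = 0$)
$C{\left(N,G \right)} = - \frac{7 G}{2}$ ($C{\left(N,G \right)} = - 7 \left(\frac{0}{-4} + \frac{G}{2}\right) = - 7 \left(0 \left(- \frac{1}{4}\right) + G \frac{1}{2}\right) = - 7 \left(0 + \frac{G}{2}\right) = - 7 \frac{G}{2} = - \frac{7 G}{2}$)
$- 26 \left(-98 + \left(C{\left(-3,-8 \right)} - -42\right)\right) = - 26 \left(-98 - -70\right) = - 26 \left(-98 + \left(28 + 42\right)\right) = - 26 \left(-98 + 70\right) = \left(-26\right) \left(-28\right) = 728$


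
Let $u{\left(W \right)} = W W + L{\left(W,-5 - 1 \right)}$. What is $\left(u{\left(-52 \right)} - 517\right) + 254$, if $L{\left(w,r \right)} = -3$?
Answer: $2438$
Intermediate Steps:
$u{\left(W \right)} = -3 + W^{2}$ ($u{\left(W \right)} = W W - 3 = W^{2} - 3 = -3 + W^{2}$)
$\left(u{\left(-52 \right)} - 517\right) + 254 = \left(\left(-3 + \left(-52\right)^{2}\right) - 517\right) + 254 = \left(\left(-3 + 2704\right) - 517\right) + 254 = \left(2701 - 517\right) + 254 = 2184 + 254 = 2438$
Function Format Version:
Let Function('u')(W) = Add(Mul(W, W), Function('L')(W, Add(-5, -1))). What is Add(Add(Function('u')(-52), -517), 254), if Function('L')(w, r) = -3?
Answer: 2438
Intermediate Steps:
Function('u')(W) = Add(-3, Pow(W, 2)) (Function('u')(W) = Add(Mul(W, W), -3) = Add(Pow(W, 2), -3) = Add(-3, Pow(W, 2)))
Add(Add(Function('u')(-52), -517), 254) = Add(Add(Add(-3, Pow(-52, 2)), -517), 254) = Add(Add(Add(-3, 2704), -517), 254) = Add(Add(2701, -517), 254) = Add(2184, 254) = 2438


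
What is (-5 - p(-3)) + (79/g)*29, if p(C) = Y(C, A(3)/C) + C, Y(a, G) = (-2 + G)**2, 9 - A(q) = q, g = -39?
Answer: -2993/39 ≈ -76.744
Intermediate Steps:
A(q) = 9 - q
p(C) = C + (-2 + 6/C)**2 (p(C) = (-2 + (9 - 1*3)/C)**2 + C = (-2 + (9 - 3)/C)**2 + C = (-2 + 6/C)**2 + C = C + (-2 + 6/C)**2)
(-5 - p(-3)) + (79/g)*29 = (-5 - (-3 + 4*(-3 - 3)**2/(-3)**2)) + (79/(-39))*29 = (-5 - (-3 + 4*(1/9)*(-6)**2)) + (79*(-1/39))*29 = (-5 - (-3 + 4*(1/9)*36)) - 79/39*29 = (-5 - (-3 + 16)) - 2291/39 = (-5 - 1*13) - 2291/39 = (-5 - 13) - 2291/39 = -18 - 2291/39 = -2993/39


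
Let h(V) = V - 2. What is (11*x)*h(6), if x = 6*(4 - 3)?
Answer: 264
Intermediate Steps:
h(V) = -2 + V
x = 6 (x = 6*1 = 6)
(11*x)*h(6) = (11*6)*(-2 + 6) = 66*4 = 264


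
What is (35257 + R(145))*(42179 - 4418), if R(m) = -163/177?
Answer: 78546983362/59 ≈ 1.3313e+9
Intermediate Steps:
R(m) = -163/177 (R(m) = -163*1/177 = -163/177)
(35257 + R(145))*(42179 - 4418) = (35257 - 163/177)*(42179 - 4418) = (6240326/177)*37761 = 78546983362/59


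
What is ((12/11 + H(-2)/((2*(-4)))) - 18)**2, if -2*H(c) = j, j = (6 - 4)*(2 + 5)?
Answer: 1990921/7744 ≈ 257.09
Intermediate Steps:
j = 14 (j = 2*7 = 14)
H(c) = -7 (H(c) = -1/2*14 = -7)
((12/11 + H(-2)/((2*(-4)))) - 18)**2 = ((12/11 - 7/(2*(-4))) - 18)**2 = ((12*(1/11) - 7/(-8)) - 18)**2 = ((12/11 - 7*(-1/8)) - 18)**2 = ((12/11 + 7/8) - 18)**2 = (173/88 - 18)**2 = (-1411/88)**2 = 1990921/7744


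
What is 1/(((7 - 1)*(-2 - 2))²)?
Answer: 1/576 ≈ 0.0017361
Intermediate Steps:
1/(((7 - 1)*(-2 - 2))²) = 1/((6*(-4))²) = 1/((-24)²) = 1/576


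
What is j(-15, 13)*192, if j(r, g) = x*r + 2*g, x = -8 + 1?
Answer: 25152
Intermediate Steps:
x = -7
j(r, g) = -7*r + 2*g
j(-15, 13)*192 = (-7*(-15) + 2*13)*192 = (105 + 26)*192 = 131*192 = 25152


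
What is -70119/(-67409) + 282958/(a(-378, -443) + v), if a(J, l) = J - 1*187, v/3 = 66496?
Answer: 33022197659/13409200507 ≈ 2.4627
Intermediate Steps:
v = 199488 (v = 3*66496 = 199488)
a(J, l) = -187 + J (a(J, l) = J - 187 = -187 + J)
-70119/(-67409) + 282958/(a(-378, -443) + v) = -70119/(-67409) + 282958/((-187 - 378) + 199488) = -70119*(-1/67409) + 282958/(-565 + 199488) = 70119/67409 + 282958/198923 = 33022197659/13409200507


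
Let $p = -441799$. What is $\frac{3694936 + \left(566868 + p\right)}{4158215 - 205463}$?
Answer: $\frac{1273335}{1317584} \approx 0.96642$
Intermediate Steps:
$\frac{3694936 + \left(566868 + p\right)}{4158215 - 205463} = \frac{3694936 + \left(566868 - 441799\right)}{4158215 - 205463} = \frac{3694936 + 125069}{3952752} = 3820005 \cdot \frac{1}{3952752} = \frac{1273335}{1317584}$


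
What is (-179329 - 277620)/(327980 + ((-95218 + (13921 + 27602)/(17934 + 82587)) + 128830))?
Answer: -15310990143/12115876985 ≈ -1.2637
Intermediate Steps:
(-179329 - 277620)/(327980 + ((-95218 + (13921 + 27602)/(17934 + 82587)) + 128830)) = -456949/(327980 + ((-95218 + 41523/100521) + 128830)) = -456949/(327980 + ((-95218 + 41523*(1/100521)) + 128830)) = -456949/(327980 + ((-95218 + 13841/33507) + 128830)) = -456949/(327980 + (-3190455685/33507 + 128830)) = -456949/(327980 + 1126251125/33507) = -456949/12115876985/33507 = -456949*33507/12115876985 = -15310990143/12115876985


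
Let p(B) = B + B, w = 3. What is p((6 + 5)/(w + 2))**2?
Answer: 484/25 ≈ 19.360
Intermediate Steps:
p(B) = 2*B
p((6 + 5)/(w + 2))**2 = (2*((6 + 5)/(3 + 2)))**2 = (2*(11/5))**2 = (22/5)**2 = 484/25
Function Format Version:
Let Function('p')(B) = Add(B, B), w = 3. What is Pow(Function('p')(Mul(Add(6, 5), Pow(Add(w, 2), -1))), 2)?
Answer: Rational(484, 25) ≈ 19.360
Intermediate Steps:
Function('p')(B) = Mul(2, B)
Pow(Function('p')(Mul(Add(6, 5), Pow(Add(w, 2), -1))), 2) = Pow(Mul(2, Mul(Add(6, 5), Pow(Add(3, 2), -1))), 2) = Pow(Mul(2, Mul(11, Pow(5, -1))), 2) = Pow(Mul(2, Mul(11, Rational(1, 5))), 2) = Pow(Mul(2, Rational(11, 5)), 2) = Pow(Rational(22, 5), 2) = Rational(484, 25)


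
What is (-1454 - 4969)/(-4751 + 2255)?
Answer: 2141/832 ≈ 2.5733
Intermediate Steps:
(-1454 - 4969)/(-4751 + 2255) = -6423/(-2496) = -6423*(-1/2496) = 2141/832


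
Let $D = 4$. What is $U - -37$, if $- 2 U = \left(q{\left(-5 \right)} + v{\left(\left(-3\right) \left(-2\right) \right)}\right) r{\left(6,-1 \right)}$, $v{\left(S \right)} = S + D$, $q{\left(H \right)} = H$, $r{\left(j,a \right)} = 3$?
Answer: $\frac{59}{2} \approx 29.5$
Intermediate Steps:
$v{\left(S \right)} = 4 + S$ ($v{\left(S \right)} = S + 4 = 4 + S$)
$U = - \frac{15}{2}$ ($U = - \frac{\left(-5 + \left(4 - -6\right)\right) 3}{2} = - \frac{\left(-5 + \left(4 + 6\right)\right) 3}{2} = - \frac{\left(-5 + 10\right) 3}{2} = - \frac{5 \cdot 3}{2} = \left(- \frac{1}{2}\right) 15 = - \frac{15}{2} \approx -7.5$)
$U - -37 = - \frac{15}{2} - -37 = - \frac{15}{2} + 37 = \frac{59}{2}$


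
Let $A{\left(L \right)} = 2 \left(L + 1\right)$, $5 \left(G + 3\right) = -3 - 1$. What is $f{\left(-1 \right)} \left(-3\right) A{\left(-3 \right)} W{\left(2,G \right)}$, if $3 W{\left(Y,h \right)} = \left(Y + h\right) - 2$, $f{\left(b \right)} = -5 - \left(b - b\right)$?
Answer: $76$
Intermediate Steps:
$G = - \frac{19}{5}$ ($G = -3 + \frac{-3 - 1}{5} = -3 + \frac{1}{5} \left(-4\right) = -3 - \frac{4}{5} = - \frac{19}{5} \approx -3.8$)
$f{\left(b \right)} = -5$ ($f{\left(b \right)} = -5 - 0 = -5 + 0 = -5$)
$A{\left(L \right)} = 2 + 2 L$ ($A{\left(L \right)} = 2 \left(1 + L\right) = 2 + 2 L$)
$W{\left(Y,h \right)} = - \frac{2}{3} + \frac{Y}{3} + \frac{h}{3}$ ($W{\left(Y,h \right)} = \frac{\left(Y + h\right) - 2}{3} = \frac{-2 + Y + h}{3} = - \frac{2}{3} + \frac{Y}{3} + \frac{h}{3}$)
$f{\left(-1 \right)} \left(-3\right) A{\left(-3 \right)} W{\left(2,G \right)} = \left(-5\right) \left(-3\right) \left(2 + 2 \left(-3\right)\right) \left(- \frac{2}{3} + \frac{1}{3} \cdot 2 + \frac{1}{3} \left(- \frac{19}{5}\right)\right) = 15 \left(2 - 6\right) \left(- \frac{2}{3} + \frac{2}{3} - \frac{19}{15}\right) = 15 \left(-4\right) \left(- \frac{19}{15}\right) = \left(-60\right) \left(- \frac{19}{15}\right) = 76$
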